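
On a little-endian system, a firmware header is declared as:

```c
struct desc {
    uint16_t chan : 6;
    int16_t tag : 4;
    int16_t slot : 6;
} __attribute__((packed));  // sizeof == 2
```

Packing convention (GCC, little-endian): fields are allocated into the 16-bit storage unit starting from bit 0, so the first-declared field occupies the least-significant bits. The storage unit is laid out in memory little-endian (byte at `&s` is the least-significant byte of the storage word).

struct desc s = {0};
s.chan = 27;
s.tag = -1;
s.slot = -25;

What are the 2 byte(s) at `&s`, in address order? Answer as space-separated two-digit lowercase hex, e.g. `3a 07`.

chan:6 = 27 → 0x1b << 0 → word 0x001b
tag:4 = -1 → 0xf << 6 → word 0x03db
slot:6 = -25 → 0x27 << 10 → word 0x9fdb
word = 0x9fdb → little-endian bytes:
  [0]=0xdb  [1]=0x9f

db 9f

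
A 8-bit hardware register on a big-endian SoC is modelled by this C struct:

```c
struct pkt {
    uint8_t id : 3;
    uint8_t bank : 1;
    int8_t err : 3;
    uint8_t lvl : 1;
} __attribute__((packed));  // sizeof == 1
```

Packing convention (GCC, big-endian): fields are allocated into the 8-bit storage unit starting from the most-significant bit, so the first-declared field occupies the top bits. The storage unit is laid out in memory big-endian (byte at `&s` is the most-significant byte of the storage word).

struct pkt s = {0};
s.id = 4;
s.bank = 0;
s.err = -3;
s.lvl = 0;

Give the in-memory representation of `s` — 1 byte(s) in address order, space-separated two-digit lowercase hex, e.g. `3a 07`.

id:3 = 4 → 0x4 << 5 → word 0x80
bank:1 = 0 → 0x0 << 4 → word 0x80
err:3 = -3 → 0x5 << 1 → word 0x8a
lvl:1 = 0 → 0x0 << 0 → word 0x8a
word = 0x8a → big-endian bytes:
  [0]=0x8a

8a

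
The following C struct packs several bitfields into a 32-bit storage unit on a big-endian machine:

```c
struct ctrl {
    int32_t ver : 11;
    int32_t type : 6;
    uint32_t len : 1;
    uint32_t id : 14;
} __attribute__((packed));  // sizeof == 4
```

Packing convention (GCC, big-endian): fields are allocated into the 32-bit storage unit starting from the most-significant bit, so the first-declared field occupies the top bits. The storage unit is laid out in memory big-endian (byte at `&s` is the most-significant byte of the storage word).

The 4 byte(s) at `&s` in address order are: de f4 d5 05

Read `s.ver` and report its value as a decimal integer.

[0]=0xde [1]=0xf4 [2]=0xd5 [3]=0x05 (big-endian) → word 0xdef4d505
ver [21+:11] = (word>>21) & 0x7ff = 1783  ←
type [15+:6] = (word>>15) & 0x3f = 41
len [14+:1] = (word>>14) & 0x1 = 1
id [0+:14] = (word>>0) & 0x3fff = 5381
ver signed 11b, MSB=1: 1783 - 2048 = -265

-265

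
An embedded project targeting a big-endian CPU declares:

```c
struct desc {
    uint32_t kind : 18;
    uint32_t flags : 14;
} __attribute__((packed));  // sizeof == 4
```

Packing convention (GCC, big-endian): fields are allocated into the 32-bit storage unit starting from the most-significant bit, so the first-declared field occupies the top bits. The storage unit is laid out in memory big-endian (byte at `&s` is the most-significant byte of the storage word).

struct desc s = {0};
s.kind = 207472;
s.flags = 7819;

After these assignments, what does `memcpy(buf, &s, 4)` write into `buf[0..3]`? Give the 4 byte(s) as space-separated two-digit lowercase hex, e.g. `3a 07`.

kind:18 = 207472 → 0x32a70 << 14 → word 0xca9c0000
flags:14 = 7819 → 0x1e8b << 0 → word 0xca9c1e8b
word = 0xca9c1e8b → big-endian bytes:
  [0]=0xca  [1]=0x9c  [2]=0x1e  [3]=0x8b

ca 9c 1e 8b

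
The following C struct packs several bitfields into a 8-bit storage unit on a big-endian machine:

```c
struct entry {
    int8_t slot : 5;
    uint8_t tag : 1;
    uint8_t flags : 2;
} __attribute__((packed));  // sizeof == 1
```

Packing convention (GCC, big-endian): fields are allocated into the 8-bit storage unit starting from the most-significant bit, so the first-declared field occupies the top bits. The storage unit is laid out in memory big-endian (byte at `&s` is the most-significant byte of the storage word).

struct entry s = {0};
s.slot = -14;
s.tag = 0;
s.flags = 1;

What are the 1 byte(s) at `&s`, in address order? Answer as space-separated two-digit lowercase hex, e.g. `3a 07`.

91

[3+:5] slot=-14 & 0x1f = 0x12; word=0x90
[2+:1] tag=0 & 0x1 = 0x0; word=0x90
[0+:2] flags=1 & 0x3 = 0x1; word=0x91
word = 0x91 → big-endian bytes:
  [0]=0x91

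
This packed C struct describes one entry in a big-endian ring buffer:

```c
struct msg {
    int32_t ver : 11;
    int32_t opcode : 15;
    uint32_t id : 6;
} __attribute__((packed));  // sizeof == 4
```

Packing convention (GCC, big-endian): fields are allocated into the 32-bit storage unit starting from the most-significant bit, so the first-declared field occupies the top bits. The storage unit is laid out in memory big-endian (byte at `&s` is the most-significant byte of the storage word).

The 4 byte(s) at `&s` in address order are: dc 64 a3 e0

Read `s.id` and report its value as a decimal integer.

[0]=0xdc [1]=0x64 [2]=0xa3 [3]=0xe0 (big-endian) → word 0xdc64a3e0
ver [21+:11] = (word>>21) & 0x7ff = 1763
opcode [6+:15] = (word>>6) & 0x7fff = 4751
id [0+:6] = (word>>0) & 0x3f = 32  ←

32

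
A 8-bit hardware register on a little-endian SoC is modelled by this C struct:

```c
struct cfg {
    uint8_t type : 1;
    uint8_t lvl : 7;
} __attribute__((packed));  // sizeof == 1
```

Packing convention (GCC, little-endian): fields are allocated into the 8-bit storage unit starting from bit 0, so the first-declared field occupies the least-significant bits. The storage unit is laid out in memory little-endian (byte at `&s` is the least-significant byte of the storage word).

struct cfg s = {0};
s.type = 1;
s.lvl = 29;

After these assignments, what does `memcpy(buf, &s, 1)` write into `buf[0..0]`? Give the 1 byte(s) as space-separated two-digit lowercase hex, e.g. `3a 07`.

type (1b) val=1 bits=0x1 at bit 0: 0x01
lvl (7b) val=29 bits=0x1d at bit 1: 0x3b
word = 0x3b → little-endian bytes:
  [0]=0x3b

3b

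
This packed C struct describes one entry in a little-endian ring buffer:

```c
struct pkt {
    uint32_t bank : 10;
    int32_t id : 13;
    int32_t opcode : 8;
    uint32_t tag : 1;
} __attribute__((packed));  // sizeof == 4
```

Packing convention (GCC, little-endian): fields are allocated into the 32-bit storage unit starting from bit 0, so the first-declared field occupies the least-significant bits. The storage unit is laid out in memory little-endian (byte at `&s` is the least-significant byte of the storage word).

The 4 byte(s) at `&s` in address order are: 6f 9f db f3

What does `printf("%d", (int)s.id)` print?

-2329

[0]=0x6f [1]=0x9f [2]=0xdb [3]=0xf3 (little-endian) → word 0xf3db9f6f
bank [0+:10] = (word>>0) & 0x3ff = 879
id [10+:13] = (word>>10) & 0x1fff = 5863  ←
opcode [23+:8] = (word>>23) & 0xff = 231
tag [31+:1] = (word>>31) & 0x1 = 1
id signed 13b, MSB=1: 5863 - 8192 = -2329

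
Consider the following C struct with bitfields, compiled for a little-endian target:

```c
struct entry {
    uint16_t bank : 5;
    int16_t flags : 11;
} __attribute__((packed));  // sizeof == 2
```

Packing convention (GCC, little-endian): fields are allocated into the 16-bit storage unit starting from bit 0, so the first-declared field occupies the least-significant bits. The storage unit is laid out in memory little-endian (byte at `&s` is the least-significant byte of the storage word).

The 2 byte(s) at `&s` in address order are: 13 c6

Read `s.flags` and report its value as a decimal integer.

-464

[0]=0x13 [1]=0xc6 (little-endian) → word 0xc613
bank:5 @ bit 0 → (0xc613>>0)&0x1f = 0x13
flags:11 @ bit 5 → (0xc613>>5)&0x7ff = 0x630  ←
flags signed 11b, MSB=1: 1584 - 2048 = -464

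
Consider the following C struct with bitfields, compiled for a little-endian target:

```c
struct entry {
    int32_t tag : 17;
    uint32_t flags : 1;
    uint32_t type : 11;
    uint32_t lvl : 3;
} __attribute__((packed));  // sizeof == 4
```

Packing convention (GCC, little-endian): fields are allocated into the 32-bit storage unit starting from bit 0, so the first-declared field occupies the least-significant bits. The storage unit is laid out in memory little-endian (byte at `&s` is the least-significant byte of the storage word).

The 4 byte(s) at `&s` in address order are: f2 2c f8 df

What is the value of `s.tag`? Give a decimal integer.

11506

[0]=0xf2 [1]=0x2c [2]=0xf8 [3]=0xdf (little-endian) → word 0xdff82cf2
tag:17 @ bit 0 → (0xdff82cf2>>0)&0x1ffff = 0x2cf2  ←
flags:1 @ bit 17 → (0xdff82cf2>>17)&0x1 = 0x0
type:11 @ bit 18 → (0xdff82cf2>>18)&0x7ff = 0x7fe
lvl:3 @ bit 29 → (0xdff82cf2>>29)&0x7 = 0x6
tag signed 17b, MSB=0: value = 11506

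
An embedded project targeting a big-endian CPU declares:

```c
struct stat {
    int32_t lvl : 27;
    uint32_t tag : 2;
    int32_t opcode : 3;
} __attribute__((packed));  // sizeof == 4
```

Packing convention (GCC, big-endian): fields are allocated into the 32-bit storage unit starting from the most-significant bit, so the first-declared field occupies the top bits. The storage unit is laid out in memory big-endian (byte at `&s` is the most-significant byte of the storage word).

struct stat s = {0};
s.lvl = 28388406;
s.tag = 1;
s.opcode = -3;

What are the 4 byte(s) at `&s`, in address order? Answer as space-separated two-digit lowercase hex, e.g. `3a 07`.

36 25 86 cd

[5+:27] lvl=28388406 & 0x7ffffff = 0x1b12c36; word=0x362586c0
[3+:2] tag=1 & 0x3 = 0x1; word=0x362586c8
[0+:3] opcode=-3 & 0x7 = 0x5; word=0x362586cd
word = 0x362586cd → big-endian bytes:
  [0]=0x36  [1]=0x25  [2]=0x86  [3]=0xcd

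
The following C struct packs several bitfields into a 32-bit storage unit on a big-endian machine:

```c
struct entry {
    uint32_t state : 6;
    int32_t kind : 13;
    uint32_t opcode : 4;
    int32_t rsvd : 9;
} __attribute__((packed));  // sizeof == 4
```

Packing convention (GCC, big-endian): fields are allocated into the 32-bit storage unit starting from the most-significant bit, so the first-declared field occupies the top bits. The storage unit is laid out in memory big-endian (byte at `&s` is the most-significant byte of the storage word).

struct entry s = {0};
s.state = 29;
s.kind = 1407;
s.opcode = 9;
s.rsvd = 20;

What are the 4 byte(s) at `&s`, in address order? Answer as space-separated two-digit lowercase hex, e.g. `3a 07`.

74 af f2 14

state (6b) val=29 bits=0x1d at bit 26: 0x74000000
kind (13b) val=1407 bits=0x57f at bit 13: 0x74afe000
opcode (4b) val=9 bits=0x9 at bit 9: 0x74aff200
rsvd (9b) val=20 bits=0x14 at bit 0: 0x74aff214
word = 0x74aff214 → big-endian bytes:
  [0]=0x74  [1]=0xaf  [2]=0xf2  [3]=0x14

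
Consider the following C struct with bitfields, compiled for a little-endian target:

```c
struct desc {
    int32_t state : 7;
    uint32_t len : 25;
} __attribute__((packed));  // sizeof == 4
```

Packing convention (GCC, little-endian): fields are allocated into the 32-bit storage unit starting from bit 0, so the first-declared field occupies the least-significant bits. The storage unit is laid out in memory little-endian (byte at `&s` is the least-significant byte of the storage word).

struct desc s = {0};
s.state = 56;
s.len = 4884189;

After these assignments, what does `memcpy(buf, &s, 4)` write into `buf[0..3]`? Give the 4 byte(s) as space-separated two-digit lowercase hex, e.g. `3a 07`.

state:7 = 56 → 0x38 << 0 → word 0x00000038
len:25 = 4884189 → 0x4a86dd << 7 → word 0x25436eb8
word = 0x25436eb8 → little-endian bytes:
  [0]=0xb8  [1]=0x6e  [2]=0x43  [3]=0x25

b8 6e 43 25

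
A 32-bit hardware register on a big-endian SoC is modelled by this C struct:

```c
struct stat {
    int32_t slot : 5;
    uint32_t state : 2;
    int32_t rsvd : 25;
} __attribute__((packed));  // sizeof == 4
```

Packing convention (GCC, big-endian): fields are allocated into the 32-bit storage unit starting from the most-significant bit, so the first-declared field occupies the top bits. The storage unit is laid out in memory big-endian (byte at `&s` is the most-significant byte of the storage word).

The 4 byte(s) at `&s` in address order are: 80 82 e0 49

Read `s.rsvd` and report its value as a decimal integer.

[0]=0x80 [1]=0x82 [2]=0xe0 [3]=0x49 (big-endian) → word 0x8082e049
slot:5 @ bit 27 → (0x8082e049>>27)&0x1f = 0x10
state:2 @ bit 25 → (0x8082e049>>25)&0x3 = 0x0
rsvd:25 @ bit 0 → (0x8082e049>>0)&0x1ffffff = 0x82e049  ←
rsvd signed 25b, MSB=0: value = 8577097

8577097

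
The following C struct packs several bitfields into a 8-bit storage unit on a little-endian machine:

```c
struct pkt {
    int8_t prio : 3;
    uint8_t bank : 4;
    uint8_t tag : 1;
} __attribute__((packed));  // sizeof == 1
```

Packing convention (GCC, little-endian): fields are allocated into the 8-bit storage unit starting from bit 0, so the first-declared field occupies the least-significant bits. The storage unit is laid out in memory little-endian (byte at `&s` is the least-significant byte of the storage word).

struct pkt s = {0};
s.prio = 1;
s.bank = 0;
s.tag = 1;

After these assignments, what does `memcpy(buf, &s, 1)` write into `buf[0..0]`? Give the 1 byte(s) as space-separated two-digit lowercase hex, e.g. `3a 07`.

[0+:3] prio=1 & 0x7 = 0x1; word=0x01
[3+:4] bank=0 & 0xf = 0x0; word=0x01
[7+:1] tag=1 & 0x1 = 0x1; word=0x81
word = 0x81 → little-endian bytes:
  [0]=0x81

81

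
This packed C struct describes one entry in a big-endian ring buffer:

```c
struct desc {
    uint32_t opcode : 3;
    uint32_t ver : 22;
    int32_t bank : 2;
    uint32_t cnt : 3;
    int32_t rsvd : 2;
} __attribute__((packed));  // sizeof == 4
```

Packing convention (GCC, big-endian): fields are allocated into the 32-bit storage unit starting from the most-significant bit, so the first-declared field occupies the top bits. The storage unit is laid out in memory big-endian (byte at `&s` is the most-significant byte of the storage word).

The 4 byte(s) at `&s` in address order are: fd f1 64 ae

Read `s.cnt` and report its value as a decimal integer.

3

[0]=0xfd [1]=0xf1 [2]=0x64 [3]=0xae (big-endian) → word 0xfdf164ae
opcode:3 @ bit 29 → (0xfdf164ae>>29)&0x7 = 0x7
ver:22 @ bit 7 → (0xfdf164ae>>7)&0x3fffff = 0x3be2c9
bank:2 @ bit 5 → (0xfdf164ae>>5)&0x3 = 0x1
cnt:3 @ bit 2 → (0xfdf164ae>>2)&0x7 = 0x3  ←
rsvd:2 @ bit 0 → (0xfdf164ae>>0)&0x3 = 0x2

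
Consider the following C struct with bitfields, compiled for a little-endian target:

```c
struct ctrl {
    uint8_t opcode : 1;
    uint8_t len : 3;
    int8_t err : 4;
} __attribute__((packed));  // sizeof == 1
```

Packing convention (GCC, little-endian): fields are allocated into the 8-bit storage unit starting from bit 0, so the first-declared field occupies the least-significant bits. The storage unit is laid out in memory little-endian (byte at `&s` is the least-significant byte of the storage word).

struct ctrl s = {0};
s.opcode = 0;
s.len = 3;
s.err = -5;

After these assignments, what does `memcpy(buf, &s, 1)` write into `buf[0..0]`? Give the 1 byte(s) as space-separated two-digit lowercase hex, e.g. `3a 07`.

b6

opcode (1b) val=0 bits=0x0 at bit 0: 0x00
len (3b) val=3 bits=0x3 at bit 1: 0x06
err (4b) val=-5 bits=0xb at bit 4: 0xb6
word = 0xb6 → little-endian bytes:
  [0]=0xb6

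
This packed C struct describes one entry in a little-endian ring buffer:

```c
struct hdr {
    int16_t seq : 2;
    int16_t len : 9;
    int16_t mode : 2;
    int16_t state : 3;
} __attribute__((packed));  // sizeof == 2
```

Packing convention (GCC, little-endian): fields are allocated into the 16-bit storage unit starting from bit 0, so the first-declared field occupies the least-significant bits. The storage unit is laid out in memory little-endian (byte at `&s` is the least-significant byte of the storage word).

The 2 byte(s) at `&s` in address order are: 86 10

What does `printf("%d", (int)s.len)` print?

[0]=0x86 [1]=0x10 (little-endian) → word 0x1086
seq:2 @ bit 0 → (0x1086>>0)&0x3 = 0x2
len:9 @ bit 2 → (0x1086>>2)&0x1ff = 0x21  ←
mode:2 @ bit 11 → (0x1086>>11)&0x3 = 0x2
state:3 @ bit 13 → (0x1086>>13)&0x7 = 0x0
len signed 9b, MSB=0: value = 33

33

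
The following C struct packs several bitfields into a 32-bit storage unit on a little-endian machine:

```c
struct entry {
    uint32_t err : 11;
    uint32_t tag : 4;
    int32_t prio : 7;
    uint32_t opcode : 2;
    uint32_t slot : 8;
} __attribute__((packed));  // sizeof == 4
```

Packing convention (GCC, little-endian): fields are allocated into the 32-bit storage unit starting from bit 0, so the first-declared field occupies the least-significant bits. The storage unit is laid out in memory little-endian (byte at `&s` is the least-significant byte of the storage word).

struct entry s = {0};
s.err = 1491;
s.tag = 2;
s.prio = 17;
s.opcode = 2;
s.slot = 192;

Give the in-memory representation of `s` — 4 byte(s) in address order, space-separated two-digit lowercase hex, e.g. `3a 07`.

d3 95 88 c0

err (11b) val=1491 bits=0x5d3 at bit 0: 0x000005d3
tag (4b) val=2 bits=0x2 at bit 11: 0x000015d3
prio (7b) val=17 bits=0x11 at bit 15: 0x000895d3
opcode (2b) val=2 bits=0x2 at bit 22: 0x008895d3
slot (8b) val=192 bits=0xc0 at bit 24: 0xc08895d3
word = 0xc08895d3 → little-endian bytes:
  [0]=0xd3  [1]=0x95  [2]=0x88  [3]=0xc0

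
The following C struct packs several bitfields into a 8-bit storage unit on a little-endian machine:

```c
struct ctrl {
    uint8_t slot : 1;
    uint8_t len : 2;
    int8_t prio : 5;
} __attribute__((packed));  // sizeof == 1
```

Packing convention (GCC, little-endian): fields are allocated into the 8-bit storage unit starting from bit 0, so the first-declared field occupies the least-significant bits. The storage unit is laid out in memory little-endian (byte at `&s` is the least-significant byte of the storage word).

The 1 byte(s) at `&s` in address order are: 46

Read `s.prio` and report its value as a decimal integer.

8

[0]=0x46 (little-endian) → word 0x46
slot:1 @ bit 0 → (0x46>>0)&0x1 = 0x0
len:2 @ bit 1 → (0x46>>1)&0x3 = 0x3
prio:5 @ bit 3 → (0x46>>3)&0x1f = 0x8  ←
prio signed 5b, MSB=0: value = 8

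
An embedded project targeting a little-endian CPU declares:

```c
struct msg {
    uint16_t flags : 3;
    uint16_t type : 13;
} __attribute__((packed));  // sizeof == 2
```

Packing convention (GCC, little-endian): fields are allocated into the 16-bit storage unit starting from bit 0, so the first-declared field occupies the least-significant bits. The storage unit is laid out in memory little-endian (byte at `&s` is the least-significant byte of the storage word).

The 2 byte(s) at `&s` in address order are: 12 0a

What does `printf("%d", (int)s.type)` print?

[0]=0x12 [1]=0x0a (little-endian) → word 0x0a12
flags:3 @ bit 0 → (0x0a12>>0)&0x7 = 0x2
type:13 @ bit 3 → (0x0a12>>3)&0x1fff = 0x142  ←

322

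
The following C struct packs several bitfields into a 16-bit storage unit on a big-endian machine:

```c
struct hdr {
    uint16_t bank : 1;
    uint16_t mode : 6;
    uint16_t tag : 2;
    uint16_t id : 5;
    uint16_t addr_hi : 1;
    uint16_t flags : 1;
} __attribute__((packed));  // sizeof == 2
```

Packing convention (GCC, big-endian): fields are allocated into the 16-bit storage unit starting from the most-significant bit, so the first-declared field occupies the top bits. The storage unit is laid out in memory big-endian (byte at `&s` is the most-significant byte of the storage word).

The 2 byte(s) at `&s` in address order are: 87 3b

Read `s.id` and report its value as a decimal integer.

[0]=0x87 [1]=0x3b (big-endian) → word 0x873b
bank [15+:1] = (word>>15) & 0x1 = 1
mode [9+:6] = (word>>9) & 0x3f = 3
tag [7+:2] = (word>>7) & 0x3 = 2
id [2+:5] = (word>>2) & 0x1f = 14  ←
addr_hi [1+:1] = (word>>1) & 0x1 = 1
flags [0+:1] = (word>>0) & 0x1 = 1

14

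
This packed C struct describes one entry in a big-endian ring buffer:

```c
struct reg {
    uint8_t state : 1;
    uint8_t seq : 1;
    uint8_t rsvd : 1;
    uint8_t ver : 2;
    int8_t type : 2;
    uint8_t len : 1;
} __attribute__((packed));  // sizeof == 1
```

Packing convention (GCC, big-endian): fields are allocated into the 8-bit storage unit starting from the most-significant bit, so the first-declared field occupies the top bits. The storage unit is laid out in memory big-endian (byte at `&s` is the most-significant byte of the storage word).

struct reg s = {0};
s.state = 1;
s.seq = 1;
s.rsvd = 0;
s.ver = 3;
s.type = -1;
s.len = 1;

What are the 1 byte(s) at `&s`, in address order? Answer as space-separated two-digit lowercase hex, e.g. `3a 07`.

df

state (1b) val=1 bits=0x1 at bit 7: 0x80
seq (1b) val=1 bits=0x1 at bit 6: 0xc0
rsvd (1b) val=0 bits=0x0 at bit 5: 0xc0
ver (2b) val=3 bits=0x3 at bit 3: 0xd8
type (2b) val=-1 bits=0x3 at bit 1: 0xde
len (1b) val=1 bits=0x1 at bit 0: 0xdf
word = 0xdf → big-endian bytes:
  [0]=0xdf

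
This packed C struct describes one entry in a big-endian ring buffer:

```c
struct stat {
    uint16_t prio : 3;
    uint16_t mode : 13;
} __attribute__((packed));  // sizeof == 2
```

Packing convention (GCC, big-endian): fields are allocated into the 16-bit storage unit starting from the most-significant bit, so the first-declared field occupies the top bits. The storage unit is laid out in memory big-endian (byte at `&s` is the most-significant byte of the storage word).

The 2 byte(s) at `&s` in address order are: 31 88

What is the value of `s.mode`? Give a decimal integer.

4488

[0]=0x31 [1]=0x88 (big-endian) → word 0x3188
prio:3 @ bit 13 → (0x3188>>13)&0x7 = 0x1
mode:13 @ bit 0 → (0x3188>>0)&0x1fff = 0x1188  ←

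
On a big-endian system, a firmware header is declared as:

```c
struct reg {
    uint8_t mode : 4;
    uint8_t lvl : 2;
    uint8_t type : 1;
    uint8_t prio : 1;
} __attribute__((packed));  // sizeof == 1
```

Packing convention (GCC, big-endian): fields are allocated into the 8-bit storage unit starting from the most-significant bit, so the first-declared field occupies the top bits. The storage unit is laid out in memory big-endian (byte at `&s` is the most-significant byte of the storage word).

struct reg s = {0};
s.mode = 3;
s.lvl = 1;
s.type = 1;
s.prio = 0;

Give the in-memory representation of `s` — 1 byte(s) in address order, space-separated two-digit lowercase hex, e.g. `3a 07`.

36

[4+:4] mode=3 & 0xf = 0x3; word=0x30
[2+:2] lvl=1 & 0x3 = 0x1; word=0x34
[1+:1] type=1 & 0x1 = 0x1; word=0x36
[0+:1] prio=0 & 0x1 = 0x0; word=0x36
word = 0x36 → big-endian bytes:
  [0]=0x36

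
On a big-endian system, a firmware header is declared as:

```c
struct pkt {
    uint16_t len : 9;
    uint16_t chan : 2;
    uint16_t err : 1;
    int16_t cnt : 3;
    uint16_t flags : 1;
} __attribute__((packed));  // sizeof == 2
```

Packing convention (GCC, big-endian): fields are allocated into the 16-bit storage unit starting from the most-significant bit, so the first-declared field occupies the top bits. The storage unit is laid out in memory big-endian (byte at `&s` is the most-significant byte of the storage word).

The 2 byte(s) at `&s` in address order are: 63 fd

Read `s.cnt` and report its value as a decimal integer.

-2

[0]=0x63 [1]=0xfd (big-endian) → word 0x63fd
len:9 @ bit 7 → (0x63fd>>7)&0x1ff = 0xc7
chan:2 @ bit 5 → (0x63fd>>5)&0x3 = 0x3
err:1 @ bit 4 → (0x63fd>>4)&0x1 = 0x1
cnt:3 @ bit 1 → (0x63fd>>1)&0x7 = 0x6  ←
flags:1 @ bit 0 → (0x63fd>>0)&0x1 = 0x1
cnt signed 3b, MSB=1: 6 - 8 = -2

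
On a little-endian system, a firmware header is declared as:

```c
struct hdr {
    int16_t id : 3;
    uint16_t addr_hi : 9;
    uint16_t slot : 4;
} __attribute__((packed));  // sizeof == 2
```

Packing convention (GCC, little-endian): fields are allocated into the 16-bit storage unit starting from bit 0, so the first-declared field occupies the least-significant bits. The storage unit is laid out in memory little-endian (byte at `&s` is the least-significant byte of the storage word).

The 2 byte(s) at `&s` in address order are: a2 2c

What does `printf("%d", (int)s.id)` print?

[0]=0xa2 [1]=0x2c (little-endian) → word 0x2ca2
id:3 @ bit 0 → (0x2ca2>>0)&0x7 = 0x2  ←
addr_hi:9 @ bit 3 → (0x2ca2>>3)&0x1ff = 0x194
slot:4 @ bit 12 → (0x2ca2>>12)&0xf = 0x2
id signed 3b, MSB=0: value = 2

2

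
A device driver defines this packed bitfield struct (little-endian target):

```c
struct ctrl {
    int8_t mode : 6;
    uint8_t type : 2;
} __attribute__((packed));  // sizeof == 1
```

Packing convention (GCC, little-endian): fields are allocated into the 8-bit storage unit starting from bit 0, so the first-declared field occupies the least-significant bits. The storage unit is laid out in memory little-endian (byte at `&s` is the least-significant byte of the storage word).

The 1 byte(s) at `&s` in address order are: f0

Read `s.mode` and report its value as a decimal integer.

[0]=0xf0 (little-endian) → word 0xf0
mode [0+:6] = (word>>0) & 0x3f = 48  ←
type [6+:2] = (word>>6) & 0x3 = 3
mode signed 6b, MSB=1: 48 - 64 = -16

-16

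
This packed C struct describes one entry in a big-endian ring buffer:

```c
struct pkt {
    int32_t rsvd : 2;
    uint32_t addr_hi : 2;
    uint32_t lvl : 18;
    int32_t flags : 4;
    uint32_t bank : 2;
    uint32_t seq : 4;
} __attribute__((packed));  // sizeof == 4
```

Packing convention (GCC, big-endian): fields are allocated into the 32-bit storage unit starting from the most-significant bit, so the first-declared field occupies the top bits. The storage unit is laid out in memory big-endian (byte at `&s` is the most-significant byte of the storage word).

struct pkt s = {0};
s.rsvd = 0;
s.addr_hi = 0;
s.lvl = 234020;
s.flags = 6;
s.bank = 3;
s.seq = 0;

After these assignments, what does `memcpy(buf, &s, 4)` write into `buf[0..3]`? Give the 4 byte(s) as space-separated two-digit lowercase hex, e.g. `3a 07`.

0e 48 91 b0

rsvd (2b) val=0 bits=0x0 at bit 30: 0x00000000
addr_hi (2b) val=0 bits=0x0 at bit 28: 0x00000000
lvl (18b) val=234020 bits=0x39224 at bit 10: 0x0e489000
flags (4b) val=6 bits=0x6 at bit 6: 0x0e489180
bank (2b) val=3 bits=0x3 at bit 4: 0x0e4891b0
seq (4b) val=0 bits=0x0 at bit 0: 0x0e4891b0
word = 0x0e4891b0 → big-endian bytes:
  [0]=0x0e  [1]=0x48  [2]=0x91  [3]=0xb0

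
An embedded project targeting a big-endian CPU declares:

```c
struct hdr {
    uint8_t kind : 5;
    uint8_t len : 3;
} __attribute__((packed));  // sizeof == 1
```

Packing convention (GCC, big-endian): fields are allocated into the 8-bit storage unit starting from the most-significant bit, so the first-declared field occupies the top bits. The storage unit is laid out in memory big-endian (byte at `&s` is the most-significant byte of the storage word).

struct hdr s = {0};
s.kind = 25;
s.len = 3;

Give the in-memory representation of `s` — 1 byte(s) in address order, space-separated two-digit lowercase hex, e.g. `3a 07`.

cb

kind:5 = 25 → 0x19 << 3 → word 0xc8
len:3 = 3 → 0x3 << 0 → word 0xcb
word = 0xcb → big-endian bytes:
  [0]=0xcb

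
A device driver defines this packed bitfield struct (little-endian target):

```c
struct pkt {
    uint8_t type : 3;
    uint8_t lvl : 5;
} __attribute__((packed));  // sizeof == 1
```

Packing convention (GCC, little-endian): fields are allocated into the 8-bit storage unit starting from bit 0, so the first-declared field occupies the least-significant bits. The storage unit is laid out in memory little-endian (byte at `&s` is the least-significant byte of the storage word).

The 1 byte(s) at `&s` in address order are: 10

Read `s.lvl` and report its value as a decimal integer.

[0]=0x10 (little-endian) → word 0x10
type:3 @ bit 0 → (0x10>>0)&0x7 = 0x0
lvl:5 @ bit 3 → (0x10>>3)&0x1f = 0x2  ←

2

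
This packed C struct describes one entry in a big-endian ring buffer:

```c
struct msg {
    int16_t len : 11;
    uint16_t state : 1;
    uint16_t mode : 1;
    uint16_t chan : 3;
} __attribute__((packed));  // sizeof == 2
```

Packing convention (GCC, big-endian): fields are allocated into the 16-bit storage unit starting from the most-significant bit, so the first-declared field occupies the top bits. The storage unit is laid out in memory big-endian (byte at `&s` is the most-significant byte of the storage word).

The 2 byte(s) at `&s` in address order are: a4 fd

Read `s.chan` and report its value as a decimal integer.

5

[0]=0xa4 [1]=0xfd (big-endian) → word 0xa4fd
len:11 @ bit 5 → (0xa4fd>>5)&0x7ff = 0x527
state:1 @ bit 4 → (0xa4fd>>4)&0x1 = 0x1
mode:1 @ bit 3 → (0xa4fd>>3)&0x1 = 0x1
chan:3 @ bit 0 → (0xa4fd>>0)&0x7 = 0x5  ←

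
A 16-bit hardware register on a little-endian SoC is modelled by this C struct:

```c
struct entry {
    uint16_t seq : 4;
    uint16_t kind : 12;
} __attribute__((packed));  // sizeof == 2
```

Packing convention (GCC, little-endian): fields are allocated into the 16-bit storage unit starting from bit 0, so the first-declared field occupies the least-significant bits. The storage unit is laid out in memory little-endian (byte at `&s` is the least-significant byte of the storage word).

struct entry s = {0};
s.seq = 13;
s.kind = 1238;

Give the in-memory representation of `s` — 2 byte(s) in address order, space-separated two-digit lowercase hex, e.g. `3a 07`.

seq:4 = 13 → 0xd << 0 → word 0x000d
kind:12 = 1238 → 0x4d6 << 4 → word 0x4d6d
word = 0x4d6d → little-endian bytes:
  [0]=0x6d  [1]=0x4d

6d 4d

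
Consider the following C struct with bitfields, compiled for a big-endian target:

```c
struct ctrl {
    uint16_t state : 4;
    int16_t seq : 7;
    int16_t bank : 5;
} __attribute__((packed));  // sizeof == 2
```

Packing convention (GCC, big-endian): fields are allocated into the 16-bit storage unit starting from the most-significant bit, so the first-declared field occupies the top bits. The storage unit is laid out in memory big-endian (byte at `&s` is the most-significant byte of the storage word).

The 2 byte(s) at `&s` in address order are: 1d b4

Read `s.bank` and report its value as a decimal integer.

[0]=0x1d [1]=0xb4 (big-endian) → word 0x1db4
state [12+:4] = (word>>12) & 0xf = 1
seq [5+:7] = (word>>5) & 0x7f = 109
bank [0+:5] = (word>>0) & 0x1f = 20  ←
bank signed 5b, MSB=1: 20 - 32 = -12

-12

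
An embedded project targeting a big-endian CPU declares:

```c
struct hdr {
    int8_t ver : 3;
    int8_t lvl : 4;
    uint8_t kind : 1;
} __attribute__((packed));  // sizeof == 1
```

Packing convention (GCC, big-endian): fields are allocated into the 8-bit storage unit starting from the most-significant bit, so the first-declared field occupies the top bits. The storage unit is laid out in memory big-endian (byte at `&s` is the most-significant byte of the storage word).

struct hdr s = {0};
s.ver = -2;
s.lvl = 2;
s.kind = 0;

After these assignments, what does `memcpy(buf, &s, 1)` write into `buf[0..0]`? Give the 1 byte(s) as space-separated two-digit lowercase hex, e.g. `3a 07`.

ver (3b) val=-2 bits=0x6 at bit 5: 0xc0
lvl (4b) val=2 bits=0x2 at bit 1: 0xc4
kind (1b) val=0 bits=0x0 at bit 0: 0xc4
word = 0xc4 → big-endian bytes:
  [0]=0xc4

c4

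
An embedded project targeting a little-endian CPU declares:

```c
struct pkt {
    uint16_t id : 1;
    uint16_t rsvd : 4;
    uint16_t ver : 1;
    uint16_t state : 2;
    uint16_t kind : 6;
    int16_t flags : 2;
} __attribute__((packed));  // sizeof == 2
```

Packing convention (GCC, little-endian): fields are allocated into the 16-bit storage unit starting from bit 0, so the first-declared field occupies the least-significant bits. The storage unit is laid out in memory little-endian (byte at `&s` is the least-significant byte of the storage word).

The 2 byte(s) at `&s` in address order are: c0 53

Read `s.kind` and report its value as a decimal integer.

[0]=0xc0 [1]=0x53 (little-endian) → word 0x53c0
id:1 @ bit 0 → (0x53c0>>0)&0x1 = 0x0
rsvd:4 @ bit 1 → (0x53c0>>1)&0xf = 0x0
ver:1 @ bit 5 → (0x53c0>>5)&0x1 = 0x0
state:2 @ bit 6 → (0x53c0>>6)&0x3 = 0x3
kind:6 @ bit 8 → (0x53c0>>8)&0x3f = 0x13  ←
flags:2 @ bit 14 → (0x53c0>>14)&0x3 = 0x1

19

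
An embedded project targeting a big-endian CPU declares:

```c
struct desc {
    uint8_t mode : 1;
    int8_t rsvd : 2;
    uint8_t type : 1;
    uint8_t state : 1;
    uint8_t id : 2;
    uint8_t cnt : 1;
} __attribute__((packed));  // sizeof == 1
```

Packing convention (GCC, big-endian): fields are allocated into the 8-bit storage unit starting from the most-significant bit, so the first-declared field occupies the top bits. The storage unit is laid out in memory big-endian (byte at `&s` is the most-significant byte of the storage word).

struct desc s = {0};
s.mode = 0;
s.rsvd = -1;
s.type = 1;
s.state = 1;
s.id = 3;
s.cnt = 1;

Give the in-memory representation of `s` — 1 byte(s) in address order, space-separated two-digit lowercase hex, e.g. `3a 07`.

7f

mode (1b) val=0 bits=0x0 at bit 7: 0x00
rsvd (2b) val=-1 bits=0x3 at bit 5: 0x60
type (1b) val=1 bits=0x1 at bit 4: 0x70
state (1b) val=1 bits=0x1 at bit 3: 0x78
id (2b) val=3 bits=0x3 at bit 1: 0x7e
cnt (1b) val=1 bits=0x1 at bit 0: 0x7f
word = 0x7f → big-endian bytes:
  [0]=0x7f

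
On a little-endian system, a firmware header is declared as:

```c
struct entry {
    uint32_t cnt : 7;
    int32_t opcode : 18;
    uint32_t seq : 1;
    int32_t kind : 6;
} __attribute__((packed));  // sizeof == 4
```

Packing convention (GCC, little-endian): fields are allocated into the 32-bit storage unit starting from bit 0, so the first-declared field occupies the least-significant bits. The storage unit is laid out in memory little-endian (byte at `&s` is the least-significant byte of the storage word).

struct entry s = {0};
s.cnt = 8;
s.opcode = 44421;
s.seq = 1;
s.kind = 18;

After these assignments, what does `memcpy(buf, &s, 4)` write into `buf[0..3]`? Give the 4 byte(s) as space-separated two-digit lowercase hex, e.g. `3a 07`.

88 c2 56 4a

cnt:7 = 8 → 0x8 << 0 → word 0x00000008
opcode:18 = 44421 → 0xad85 << 7 → word 0x0056c288
seq:1 = 1 → 0x1 << 25 → word 0x0256c288
kind:6 = 18 → 0x12 << 26 → word 0x4a56c288
word = 0x4a56c288 → little-endian bytes:
  [0]=0x88  [1]=0xc2  [2]=0x56  [3]=0x4a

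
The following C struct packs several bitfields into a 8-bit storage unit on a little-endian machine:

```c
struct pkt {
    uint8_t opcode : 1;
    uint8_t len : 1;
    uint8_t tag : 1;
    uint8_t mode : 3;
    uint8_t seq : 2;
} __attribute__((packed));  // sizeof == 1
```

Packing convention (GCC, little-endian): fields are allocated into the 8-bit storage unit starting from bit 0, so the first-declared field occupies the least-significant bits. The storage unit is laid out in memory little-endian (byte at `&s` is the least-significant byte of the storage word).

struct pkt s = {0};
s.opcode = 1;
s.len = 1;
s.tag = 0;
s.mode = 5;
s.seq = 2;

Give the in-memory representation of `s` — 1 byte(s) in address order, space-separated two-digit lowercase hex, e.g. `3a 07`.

ab

opcode (1b) val=1 bits=0x1 at bit 0: 0x01
len (1b) val=1 bits=0x1 at bit 1: 0x03
tag (1b) val=0 bits=0x0 at bit 2: 0x03
mode (3b) val=5 bits=0x5 at bit 3: 0x2b
seq (2b) val=2 bits=0x2 at bit 6: 0xab
word = 0xab → little-endian bytes:
  [0]=0xab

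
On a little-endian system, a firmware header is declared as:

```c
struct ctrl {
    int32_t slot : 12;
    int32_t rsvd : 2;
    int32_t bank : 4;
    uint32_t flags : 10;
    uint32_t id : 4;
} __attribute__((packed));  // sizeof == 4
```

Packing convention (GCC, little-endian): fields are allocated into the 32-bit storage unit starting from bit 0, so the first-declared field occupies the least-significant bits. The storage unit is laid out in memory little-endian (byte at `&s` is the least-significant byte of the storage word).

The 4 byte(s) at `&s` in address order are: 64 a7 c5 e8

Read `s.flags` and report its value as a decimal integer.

[0]=0x64 [1]=0xa7 [2]=0xc5 [3]=0xe8 (little-endian) → word 0xe8c5a764
slot [0+:12] = (word>>0) & 0xfff = 1892
rsvd [12+:2] = (word>>12) & 0x3 = 2
bank [14+:4] = (word>>14) & 0xf = 6
flags [18+:10] = (word>>18) & 0x3ff = 561  ←
id [28+:4] = (word>>28) & 0xf = 14

561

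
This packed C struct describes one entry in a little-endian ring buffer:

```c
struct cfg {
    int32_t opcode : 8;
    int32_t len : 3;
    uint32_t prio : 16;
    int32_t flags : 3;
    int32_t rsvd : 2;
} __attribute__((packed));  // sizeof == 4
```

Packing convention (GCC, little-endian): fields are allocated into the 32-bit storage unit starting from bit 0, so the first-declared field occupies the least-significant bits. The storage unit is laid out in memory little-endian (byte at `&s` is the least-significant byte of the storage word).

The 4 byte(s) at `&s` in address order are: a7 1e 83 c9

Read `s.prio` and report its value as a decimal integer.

12387

[0]=0xa7 [1]=0x1e [2]=0x83 [3]=0xc9 (little-endian) → word 0xc9831ea7
opcode:8 @ bit 0 → (0xc9831ea7>>0)&0xff = 0xa7
len:3 @ bit 8 → (0xc9831ea7>>8)&0x7 = 0x6
prio:16 @ bit 11 → (0xc9831ea7>>11)&0xffff = 0x3063  ←
flags:3 @ bit 27 → (0xc9831ea7>>27)&0x7 = 0x1
rsvd:2 @ bit 30 → (0xc9831ea7>>30)&0x3 = 0x3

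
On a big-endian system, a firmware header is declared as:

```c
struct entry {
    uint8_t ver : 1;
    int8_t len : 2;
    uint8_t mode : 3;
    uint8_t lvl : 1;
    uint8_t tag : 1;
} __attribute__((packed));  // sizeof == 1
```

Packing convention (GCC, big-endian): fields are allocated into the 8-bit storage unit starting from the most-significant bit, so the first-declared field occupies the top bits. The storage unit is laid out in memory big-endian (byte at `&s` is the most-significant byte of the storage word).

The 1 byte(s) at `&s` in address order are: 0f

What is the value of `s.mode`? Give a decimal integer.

[0]=0x0f (big-endian) → word 0x0f
ver [7+:1] = (word>>7) & 0x1 = 0
len [5+:2] = (word>>5) & 0x3 = 0
mode [2+:3] = (word>>2) & 0x7 = 3  ←
lvl [1+:1] = (word>>1) & 0x1 = 1
tag [0+:1] = (word>>0) & 0x1 = 1

3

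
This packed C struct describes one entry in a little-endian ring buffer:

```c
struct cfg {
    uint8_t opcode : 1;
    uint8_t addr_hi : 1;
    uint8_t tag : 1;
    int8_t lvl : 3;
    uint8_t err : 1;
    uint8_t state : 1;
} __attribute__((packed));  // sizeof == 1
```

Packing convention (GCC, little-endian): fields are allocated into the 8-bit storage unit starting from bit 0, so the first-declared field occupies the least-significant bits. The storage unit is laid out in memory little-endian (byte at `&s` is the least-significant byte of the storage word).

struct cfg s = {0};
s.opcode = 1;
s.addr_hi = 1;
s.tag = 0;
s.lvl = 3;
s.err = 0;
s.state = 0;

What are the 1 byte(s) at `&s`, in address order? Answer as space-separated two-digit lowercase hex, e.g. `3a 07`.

1b

[0+:1] opcode=1 & 0x1 = 0x1; word=0x01
[1+:1] addr_hi=1 & 0x1 = 0x1; word=0x03
[2+:1] tag=0 & 0x1 = 0x0; word=0x03
[3+:3] lvl=3 & 0x7 = 0x3; word=0x1b
[6+:1] err=0 & 0x1 = 0x0; word=0x1b
[7+:1] state=0 & 0x1 = 0x0; word=0x1b
word = 0x1b → little-endian bytes:
  [0]=0x1b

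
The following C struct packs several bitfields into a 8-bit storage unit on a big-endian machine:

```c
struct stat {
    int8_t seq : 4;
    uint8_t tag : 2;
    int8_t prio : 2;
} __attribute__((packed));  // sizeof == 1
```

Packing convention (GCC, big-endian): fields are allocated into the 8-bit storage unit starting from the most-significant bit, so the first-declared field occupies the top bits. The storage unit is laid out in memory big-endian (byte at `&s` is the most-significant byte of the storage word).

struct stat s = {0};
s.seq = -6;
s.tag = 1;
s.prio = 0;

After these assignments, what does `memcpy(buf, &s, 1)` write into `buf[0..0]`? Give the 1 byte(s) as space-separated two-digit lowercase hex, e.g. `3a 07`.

a4

[4+:4] seq=-6 & 0xf = 0xa; word=0xa0
[2+:2] tag=1 & 0x3 = 0x1; word=0xa4
[0+:2] prio=0 & 0x3 = 0x0; word=0xa4
word = 0xa4 → big-endian bytes:
  [0]=0xa4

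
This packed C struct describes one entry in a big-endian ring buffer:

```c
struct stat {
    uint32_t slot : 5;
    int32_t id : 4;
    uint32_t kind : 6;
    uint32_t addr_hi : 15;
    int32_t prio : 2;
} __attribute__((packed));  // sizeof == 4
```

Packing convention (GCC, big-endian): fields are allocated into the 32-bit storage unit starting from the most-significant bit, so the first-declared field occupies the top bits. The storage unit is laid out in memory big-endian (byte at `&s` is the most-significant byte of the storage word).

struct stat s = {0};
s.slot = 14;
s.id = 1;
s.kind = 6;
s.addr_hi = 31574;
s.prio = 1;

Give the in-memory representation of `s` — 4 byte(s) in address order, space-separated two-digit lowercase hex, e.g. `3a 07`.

slot:5 = 14 → 0xe << 27 → word 0x70000000
id:4 = 1 → 0x1 << 23 → word 0x70800000
kind:6 = 6 → 0x6 << 17 → word 0x708c0000
addr_hi:15 = 31574 → 0x7b56 << 2 → word 0x708ded58
prio:2 = 1 → 0x1 << 0 → word 0x708ded59
word = 0x708ded59 → big-endian bytes:
  [0]=0x70  [1]=0x8d  [2]=0xed  [3]=0x59

70 8d ed 59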